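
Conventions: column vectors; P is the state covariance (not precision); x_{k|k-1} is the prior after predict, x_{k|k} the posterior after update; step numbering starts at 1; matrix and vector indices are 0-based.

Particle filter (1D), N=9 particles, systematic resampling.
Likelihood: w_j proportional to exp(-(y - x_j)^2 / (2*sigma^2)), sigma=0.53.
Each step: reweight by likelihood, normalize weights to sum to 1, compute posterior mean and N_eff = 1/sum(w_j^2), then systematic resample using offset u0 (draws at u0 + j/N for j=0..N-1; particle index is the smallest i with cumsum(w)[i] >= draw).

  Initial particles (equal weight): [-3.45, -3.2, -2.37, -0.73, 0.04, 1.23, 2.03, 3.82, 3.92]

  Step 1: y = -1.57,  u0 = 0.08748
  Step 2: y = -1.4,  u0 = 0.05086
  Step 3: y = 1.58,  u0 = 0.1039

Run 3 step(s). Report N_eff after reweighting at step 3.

N_eff = 7.0000

step 1: w=[0.0030, 0.0141, 0.5117, 0.4553, 0.0158, 0.0000, 0.0000, 0.0000, 0.0000]  mean=-1.6000  Neff=2.1292  idx=[2, 2, 2, 2, 3, 3, 3, 3, 3]
step 2: w=[0.0625, 0.0625, 0.0625, 0.0625, 0.1500, 0.1500, 0.1500, 0.1500, 0.1500]  mean=-1.1399  Neff=7.8043  idx=[0, 2, 4, 4, 5, 6, 7, 7, 8]
step 3: w=[0.0000, 0.0000, 0.1429, 0.1429, 0.1429, 0.1429, 0.1429, 0.1429, 0.1429]  mean=-0.7300  Neff=7.0000  idx=[2, 3, 4, 5, 5, 6, 7, 8, 8]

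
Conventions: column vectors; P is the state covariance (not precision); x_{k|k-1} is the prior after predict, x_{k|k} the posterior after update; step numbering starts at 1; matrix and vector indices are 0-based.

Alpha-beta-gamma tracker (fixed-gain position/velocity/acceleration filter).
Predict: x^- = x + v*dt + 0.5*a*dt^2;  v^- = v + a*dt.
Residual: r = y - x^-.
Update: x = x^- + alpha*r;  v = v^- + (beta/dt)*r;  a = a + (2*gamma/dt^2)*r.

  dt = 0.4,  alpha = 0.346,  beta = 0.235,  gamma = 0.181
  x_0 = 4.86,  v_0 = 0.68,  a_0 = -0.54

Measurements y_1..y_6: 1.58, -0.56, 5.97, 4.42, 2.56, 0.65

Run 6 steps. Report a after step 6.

a_post = 12.8002

step 1: x_pred=5.0888  r=-3.5088  x^+=3.8748  v^+=-1.5974  a^+=-8.4787
step 2: x_pred=2.5575  r=-3.1175  x^+=1.4788  v^+=-6.8204  a^+=-15.5320
step 3: x_pred=-2.4919  r=8.4619  x^+=0.4359  v^+=-8.0619  a^+=3.6130
step 4: x_pred=-2.4998  r=6.9198  x^+=-0.1055  v^+=-2.5513  a^+=19.2690
step 5: x_pred=0.4155  r=2.1445  x^+=1.1575  v^+=6.4162  a^+=24.1210
step 6: x_pred=5.6537  r=-5.0037  x^+=3.9224  v^+=13.1250  a^+=12.8002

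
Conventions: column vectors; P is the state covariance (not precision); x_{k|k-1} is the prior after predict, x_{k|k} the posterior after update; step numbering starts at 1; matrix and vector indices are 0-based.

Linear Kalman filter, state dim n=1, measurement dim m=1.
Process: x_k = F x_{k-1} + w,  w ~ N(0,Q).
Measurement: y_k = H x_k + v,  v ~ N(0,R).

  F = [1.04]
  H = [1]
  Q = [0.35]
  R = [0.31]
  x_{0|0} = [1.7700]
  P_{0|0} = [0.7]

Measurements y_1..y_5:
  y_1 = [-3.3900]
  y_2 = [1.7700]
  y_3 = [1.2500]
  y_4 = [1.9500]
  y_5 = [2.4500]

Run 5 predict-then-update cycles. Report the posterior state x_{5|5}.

step 1: x^-=[1.8408]  P^-=[1.1071]  S=[1.4171]  K=[0.7812]  nu=[-5.2308]  x^+=[-2.2457]  P^+=[0.2422]
step 2: x^-=[-2.3356]  P^-=[0.6119]  S=[0.9219]  K=[0.6638]  nu=[4.1056]  x^+=[0.3895]  P^+=[0.2058]
step 3: x^-=[0.4051]  P^-=[0.5726]  S=[0.8826]  K=[0.6487]  nu=[0.8449]  x^+=[0.9532]  P^+=[0.2011]
step 4: x^-=[0.9914]  P^-=[0.5675]  S=[0.8775]  K=[0.6467]  nu=[0.9586]  x^+=[1.6113]  P^+=[0.2005]
step 5: x^-=[1.6758]  P^-=[0.5668]  S=[0.8768]  K=[0.6465]  nu=[0.7742]  x^+=[2.1763]  P^+=[0.2004]

x_post = [2.1763]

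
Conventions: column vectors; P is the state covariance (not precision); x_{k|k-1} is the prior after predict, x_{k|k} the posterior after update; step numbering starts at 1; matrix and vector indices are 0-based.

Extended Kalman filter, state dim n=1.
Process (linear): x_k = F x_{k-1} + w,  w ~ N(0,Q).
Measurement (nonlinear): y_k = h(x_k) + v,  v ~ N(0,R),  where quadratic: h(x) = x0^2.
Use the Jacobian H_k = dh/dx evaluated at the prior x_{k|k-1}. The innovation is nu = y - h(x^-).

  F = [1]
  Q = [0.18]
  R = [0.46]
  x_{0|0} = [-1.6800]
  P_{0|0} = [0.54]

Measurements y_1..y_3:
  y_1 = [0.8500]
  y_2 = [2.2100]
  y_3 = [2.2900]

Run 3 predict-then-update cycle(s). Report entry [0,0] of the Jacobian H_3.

step 1: x^-=[-1.6800]  P^-=[0.7200]  H_jac=[-3.3600]  S=[8.5885]  K=[-0.2817]  nu=[-1.9724]  x^+=[-1.1244]  P^+=[0.0386]
step 2: x^-=[-1.1244]  P^-=[0.2186]  H_jac=[-2.2488]  S=[1.5653]  K=[-0.3140]  nu=[0.9457]  x^+=[-1.4214]  P^+=[0.0642]
step 3: x^-=[-1.4214]  P^-=[0.2442]  H_jac=[-2.8427]  S=[2.4336]  K=[-0.2853]  nu=[0.2697]  x^+=[-1.4983]  P^+=[0.0462]

H_jac[0,0] = -2.8427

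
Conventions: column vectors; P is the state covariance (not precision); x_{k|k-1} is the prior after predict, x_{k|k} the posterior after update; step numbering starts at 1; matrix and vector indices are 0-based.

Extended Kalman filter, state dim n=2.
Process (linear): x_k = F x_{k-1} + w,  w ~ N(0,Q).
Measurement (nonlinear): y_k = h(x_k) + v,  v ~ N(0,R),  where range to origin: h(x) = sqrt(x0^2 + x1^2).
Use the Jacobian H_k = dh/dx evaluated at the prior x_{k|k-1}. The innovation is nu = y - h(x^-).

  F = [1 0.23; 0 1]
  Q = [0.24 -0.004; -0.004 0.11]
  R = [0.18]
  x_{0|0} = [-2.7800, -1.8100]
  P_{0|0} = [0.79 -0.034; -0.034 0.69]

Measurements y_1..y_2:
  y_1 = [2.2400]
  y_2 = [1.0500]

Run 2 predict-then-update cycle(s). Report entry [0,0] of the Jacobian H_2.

step 1: x^-=[-3.1963, -1.8100]  P^-=[1.0509 0.1207; 0.1207 0.8000]  H_jac=[-0.8702 -0.4928]  S=[1.2735]  K=[-0.7648; -0.3920]  nu=[-1.4332]  x^+=[-2.1002, -1.2481]  P^+=[0.3061 -0.2611; -0.2611 0.6043]
step 2: x^-=[-2.3873, -1.2481]  P^-=[0.4579 -0.1261; -0.1261 0.7143]  H_jac=[-0.8862 -0.4633]  S=[0.5894]  K=[-0.5894; -0.3719]  nu=[-1.6439]  x^+=[-1.4184, -0.6368]  P^+=[0.2532 -0.2553; -0.2553 0.6328]

H_jac[0,0] = -0.8862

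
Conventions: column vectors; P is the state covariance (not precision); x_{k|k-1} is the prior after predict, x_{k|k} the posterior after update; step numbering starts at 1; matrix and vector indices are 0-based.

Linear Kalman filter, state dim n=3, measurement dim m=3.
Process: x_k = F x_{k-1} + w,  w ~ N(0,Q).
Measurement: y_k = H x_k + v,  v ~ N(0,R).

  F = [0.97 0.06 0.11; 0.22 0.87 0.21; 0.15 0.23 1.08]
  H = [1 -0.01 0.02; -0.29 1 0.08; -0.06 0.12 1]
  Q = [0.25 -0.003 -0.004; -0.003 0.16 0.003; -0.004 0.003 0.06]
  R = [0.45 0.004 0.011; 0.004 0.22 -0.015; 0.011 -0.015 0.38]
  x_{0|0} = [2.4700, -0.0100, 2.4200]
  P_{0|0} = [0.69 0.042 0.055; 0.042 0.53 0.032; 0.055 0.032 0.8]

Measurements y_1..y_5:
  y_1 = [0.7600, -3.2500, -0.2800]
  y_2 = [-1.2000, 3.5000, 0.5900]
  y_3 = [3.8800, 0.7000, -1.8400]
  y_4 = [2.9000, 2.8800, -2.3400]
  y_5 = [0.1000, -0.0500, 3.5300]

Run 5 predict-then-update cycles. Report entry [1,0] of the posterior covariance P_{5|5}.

step 1: x^-=[2.6615, 1.0429, 2.9818]  P^-=[0.9279 0.2424 0.2699; 0.2424 0.6627 0.3673; 0.2699 0.3673 1.0733]  S=[1.3842 0.0002 0.2720; 0.0002 0.8732 0.4348; 0.2720 0.4348 1.5184]  K=[0.6626 -0.0311 0.0504; 0.1638 0.6821 0.0600; 0.0728 0.0871 0.6872]  nu=[-1.9507, -3.7596, -3.2273]  x^+=[1.3231, -2.0347, 0.2945]  P^+=[0.2987 0.0788 0.0354; 0.0788 0.1728 -0.0016; 0.0354 -0.0016 0.2630]
step 2: x^-=[1.1937, -1.4173, 0.0486]  P^-=[0.5515 0.1513 0.1289; 0.1513 0.3497 0.1293; 0.1289 0.1293 0.3987]  S=[1.0038 0.0050 0.1315; 0.0050 0.5456 0.1466; 0.1315 0.1466 0.7991]  K=[0.5432 -0.0171 0.0564; 0.1368 0.5572 0.0782; 0.0718 0.0975 0.4789]  nu=[-2.4089, 5.2596, 0.7831]  x^+=[-0.1604, 1.2453, 0.7634]  P^+=[0.2450 0.0659 0.0344; 0.0659 0.1403 0.0100; 0.0344 0.0100 0.1822]
step 3: x^-=[0.0031, 1.2084, 1.0868]  P^-=[0.4983 0.1262 0.1081; 0.1262 0.3181 0.1115; 0.1081 0.1115 0.3061]  S=[0.9503 -0.0065 0.1091; -0.0065 0.5216 0.1251; 0.1091 0.1251 0.7045]  K=[0.5187 -0.0257 0.0566; 0.1255 0.5375 0.0868; 0.0720 0.1020 0.4150]  nu=[3.8672, -0.5945, -3.0717]  x^+=[1.8503, 1.1074, 0.0298]  P^+=[0.2339 0.0606 0.0344; 0.0606 0.1339 0.0139; 0.0344 0.0139 0.1574]
step 4: x^-=[1.8645, 1.3768, 0.5645]  P^-=[0.4870 0.1188 0.1025; 0.1188 0.3111 0.1072; 0.1025 0.1072 0.2781]  S=[0.9388 -0.0110 0.1028; -0.0110 0.5173 0.1198; 0.1028 0.1198 0.6761]  K=[0.5131 -0.0296 0.0566; 0.1219 0.5331 0.0902; 0.0722 0.1035 0.3920]  nu=[1.0379, 1.9988, -2.9578]  x^+=[2.1704, 2.3021, -0.3131]  P^+=[0.2313 0.0590 0.0344; 0.0590 0.1323 0.0153; 0.0344 0.0153 0.1484]
step 5: x^-=[2.2090, 2.4145, 0.5169]  P^-=[0.4843 0.1168 0.1008; 0.1168 0.3092 0.1058; 0.1008 0.1058 0.2681]  S=[0.9361 -0.0125 0.1009; -0.0125 0.5162 0.1180; 0.1009 0.1180 0.6660]  K=[0.5118 -0.0308 0.0567; 0.1209 0.5319 0.0915; 0.0724 0.1040 0.3832]  nu=[-2.0952, -1.8653, 2.8559]  x^+=[1.3562, 1.4304, 1.2656]  P^+=[0.2307 0.0586 0.0345; 0.0586 0.1318 0.0158; 0.0345 0.0158 0.1450]

P_post[1,0] = 0.0586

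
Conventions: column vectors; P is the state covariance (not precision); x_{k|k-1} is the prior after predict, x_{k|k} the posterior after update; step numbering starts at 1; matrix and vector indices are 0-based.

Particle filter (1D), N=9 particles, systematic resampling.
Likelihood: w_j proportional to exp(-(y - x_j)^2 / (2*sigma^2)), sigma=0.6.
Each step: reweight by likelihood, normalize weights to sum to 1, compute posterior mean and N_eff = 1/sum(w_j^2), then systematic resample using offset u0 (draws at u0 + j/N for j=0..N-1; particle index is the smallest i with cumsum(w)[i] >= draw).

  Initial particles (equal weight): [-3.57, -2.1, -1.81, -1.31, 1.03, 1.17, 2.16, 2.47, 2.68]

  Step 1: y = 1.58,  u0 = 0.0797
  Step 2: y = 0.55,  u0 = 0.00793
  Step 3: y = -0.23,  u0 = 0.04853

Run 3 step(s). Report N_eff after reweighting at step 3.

step 1: w=[0.0000, 0.0000, 0.0000, 0.0000, 0.2532, 0.3052, 0.2416, 0.1283, 0.0718]  mean=1.6489  Neff=4.2159  idx=[4, 4, 5, 5, 5, 6, 6, 7, 8]
step 2: w=[0.2218, 0.2218, 0.1791, 0.1791, 0.1791, 0.0083, 0.0083, 0.0018, 0.0006]  mean=1.1276  Neff=5.1341  idx=[0, 0, 1, 1, 2, 2, 3, 3, 4]
step 3: w=[0.1432, 0.1432, 0.1432, 0.1432, 0.0854, 0.0854, 0.0854, 0.0854, 0.0854]  mean=1.0898  Neff=8.4354  idx=[0, 1, 1, 2, 3, 4, 5, 6, 8]

N_eff = 8.4354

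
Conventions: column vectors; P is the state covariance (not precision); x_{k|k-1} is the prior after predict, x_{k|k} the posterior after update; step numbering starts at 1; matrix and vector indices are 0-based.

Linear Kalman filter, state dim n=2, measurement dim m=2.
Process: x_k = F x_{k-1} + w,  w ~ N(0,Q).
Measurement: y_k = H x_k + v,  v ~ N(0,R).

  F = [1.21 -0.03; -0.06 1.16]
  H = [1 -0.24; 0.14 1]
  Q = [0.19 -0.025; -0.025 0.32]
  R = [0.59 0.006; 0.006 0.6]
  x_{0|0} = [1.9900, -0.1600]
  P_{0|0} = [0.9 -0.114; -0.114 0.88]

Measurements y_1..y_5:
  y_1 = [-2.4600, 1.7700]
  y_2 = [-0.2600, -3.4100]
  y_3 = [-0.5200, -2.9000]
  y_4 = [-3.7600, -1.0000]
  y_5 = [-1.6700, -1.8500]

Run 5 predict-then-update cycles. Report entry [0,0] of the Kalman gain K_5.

step 1: x^-=[2.4127, -0.3050]  P^-=[1.5168 -0.2812; -0.2812 1.5232]  S=[2.3295 -0.4190; -0.4190 2.0742]  K=[0.6995 0.1081; -0.1546 0.6842]  nu=[-4.9459, 1.7372]  x^+=[-0.8593, 1.6481]  P^+=[0.4160 0.0108; 0.0108 0.4081]
step 2: x^-=[-1.0892, 1.9634]  P^-=[0.7986 -0.0542; -0.0542 0.8691]  S=[1.4647 -0.1431; -0.1431 1.4695]  K=[0.5633 0.0941; -0.1233 0.5742]  nu=[1.3004, -5.2209]  x^+=[-0.8478, -1.1948]  P^+=[0.3360 0.0128; 0.0128 0.3420]
step 3: x^-=[-0.9900, -1.3351]  P^-=[0.6813 -0.0433; -0.0433 0.7796]  S=[1.3370 -0.1276; -0.1276 1.3808]  K=[0.5256 0.0863; -0.1199 0.5491]  nu=[0.1496, -1.4263]  x^+=[-1.0344, -2.1363]  P^+=[0.3133 0.0111; 0.0111 0.3272]
step 4: x^-=[-1.1876, -2.4160]  P^-=[0.6481 -0.0436; -0.0436 0.7599]  S=[1.3028 -0.1278; -0.1278 1.3604]  K=[0.5136 0.0829; -0.1202 0.5428]  nu=[-3.1523, 1.5823]  x^+=[-2.6756, -1.1782]  P^+=[0.3059 0.0100; 0.0100 0.3236]
step 5: x^-=[-3.2021, -1.2062]  P^-=[0.6375 -0.0444; -0.0444 0.7551]  S=[1.2923 -0.1289; -0.1289 1.3552]  K=[0.5097 0.0816; -0.1206 0.5411]  nu=[1.2426, -0.1955]  x^+=[-2.5847, -1.4619]  P^+=[0.3035 0.0095; 0.0095 0.3226]

K[0,0] = 0.5097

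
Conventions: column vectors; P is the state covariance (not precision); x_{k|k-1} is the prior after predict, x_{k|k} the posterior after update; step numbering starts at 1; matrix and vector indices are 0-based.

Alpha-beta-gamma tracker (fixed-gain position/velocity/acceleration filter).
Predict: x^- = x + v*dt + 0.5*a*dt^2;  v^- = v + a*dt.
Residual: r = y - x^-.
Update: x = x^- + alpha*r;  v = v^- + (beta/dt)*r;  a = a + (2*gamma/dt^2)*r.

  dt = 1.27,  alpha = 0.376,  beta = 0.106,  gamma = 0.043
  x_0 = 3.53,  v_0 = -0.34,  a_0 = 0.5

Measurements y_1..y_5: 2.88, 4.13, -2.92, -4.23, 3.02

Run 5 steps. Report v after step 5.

step 1: x_pred=3.5014  r=-0.6214  x^+=3.2678  v^+=0.2431  a^+=0.4669
step 2: x_pred=3.9531  r=0.1769  x^+=4.0196  v^+=0.8508  a^+=0.4763
step 3: x_pred=5.4842  r=-8.4042  x^+=2.3242  v^+=0.7543  a^+=0.0282
step 4: x_pred=3.3049  r=-7.5349  x^+=0.4718  v^+=0.1612  a^+=-0.3736
step 5: x_pred=0.3752  r=2.6448  x^+=1.3696  v^+=-0.0925  a^+=-0.2326

v_post = -0.0925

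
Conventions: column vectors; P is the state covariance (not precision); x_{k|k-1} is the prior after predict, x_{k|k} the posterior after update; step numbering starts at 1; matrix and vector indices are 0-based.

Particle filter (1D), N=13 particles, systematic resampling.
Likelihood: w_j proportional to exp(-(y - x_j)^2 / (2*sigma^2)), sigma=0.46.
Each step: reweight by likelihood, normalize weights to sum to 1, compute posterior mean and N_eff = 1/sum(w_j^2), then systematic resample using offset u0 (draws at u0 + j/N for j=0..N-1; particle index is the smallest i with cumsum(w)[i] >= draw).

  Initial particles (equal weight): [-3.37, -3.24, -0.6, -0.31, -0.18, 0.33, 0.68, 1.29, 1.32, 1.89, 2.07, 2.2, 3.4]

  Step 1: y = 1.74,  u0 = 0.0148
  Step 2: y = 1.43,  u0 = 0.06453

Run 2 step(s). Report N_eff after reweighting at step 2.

step 1: w=[0.0000, 0.0000, 0.0000, 0.0000, 0.0000, 0.0025, 0.0191, 0.1680, 0.1787, 0.2571, 0.2096, 0.1645, 0.0004]  mean=1.7496  Neff=5.0591  idx=[6, 7, 7, 8, 8, 9, 9, 9, 10, 10, 10, 11, 11]
step 2: w=[0.0350, 0.1261, 0.1261, 0.1284, 0.1284, 0.0801, 0.0801, 0.0801, 0.0502, 0.0502, 0.0502, 0.0325, 0.0325]  mean=1.5973  Neff=10.5335  idx=[1, 1, 2, 3, 3, 4, 4, 5, 6, 7, 8, 10, 12]

N_eff = 10.5335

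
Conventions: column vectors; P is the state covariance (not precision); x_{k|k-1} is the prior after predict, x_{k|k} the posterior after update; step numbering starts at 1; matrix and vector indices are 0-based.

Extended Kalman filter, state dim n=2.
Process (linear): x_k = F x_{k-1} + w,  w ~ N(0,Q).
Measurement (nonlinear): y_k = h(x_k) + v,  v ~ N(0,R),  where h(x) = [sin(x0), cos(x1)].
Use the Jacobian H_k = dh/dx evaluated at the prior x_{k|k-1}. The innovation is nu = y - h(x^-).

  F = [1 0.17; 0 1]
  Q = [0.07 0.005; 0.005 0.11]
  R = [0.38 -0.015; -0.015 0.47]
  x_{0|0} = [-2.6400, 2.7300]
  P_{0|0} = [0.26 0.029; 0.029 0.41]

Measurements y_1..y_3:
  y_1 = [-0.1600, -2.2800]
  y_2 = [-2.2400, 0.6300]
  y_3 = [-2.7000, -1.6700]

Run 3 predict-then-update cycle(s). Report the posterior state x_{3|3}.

step 1: x^-=[-2.1759, 2.7300]  P^-=[0.3517 0.1037; 0.1037 0.5200]  H_jac=[-0.5688 0.0000; 0.0000 -0.4001]  S=[0.4938 0.0086; 0.0086 0.5532]  K=[-0.4040 -0.0687; -0.1129 -0.3743]  nu=[0.6624, -1.3635]  x^+=[-2.3498, 3.1655]  P^+=[0.2680 0.0656; 0.0656 0.4355]
step 2: x^-=[-1.8117, 3.1655]  P^-=[0.3729 0.1446; 0.1446 0.5455]  H_jac=[-0.2386 0.0000; 0.0000 0.0239]  S=[0.4012 -0.0158; -0.0158 0.4703]  K=[-0.2217 -0.0001; -0.0850 0.0249]  nu=[-1.2689, 1.6297]  x^+=[-1.5305, 3.3139]  P^+=[0.3532 0.1370; 0.1370 0.5422]
step 3: x^-=[-0.9671, 3.3139]  P^-=[0.4854 0.2341; 0.2341 0.6522]  H_jac=[0.5677 0.0000; 0.0000 0.1715]  S=[0.5364 0.0078; 0.0078 0.4892]  K=[0.5126 0.0739; 0.2445 0.2248]  nu=[-1.8767, -0.6848]  x^+=[-1.9798, 2.7012]  P^+=[0.3412 0.1577; 0.1577 0.5946]

x_post = [-1.9798, 2.7012]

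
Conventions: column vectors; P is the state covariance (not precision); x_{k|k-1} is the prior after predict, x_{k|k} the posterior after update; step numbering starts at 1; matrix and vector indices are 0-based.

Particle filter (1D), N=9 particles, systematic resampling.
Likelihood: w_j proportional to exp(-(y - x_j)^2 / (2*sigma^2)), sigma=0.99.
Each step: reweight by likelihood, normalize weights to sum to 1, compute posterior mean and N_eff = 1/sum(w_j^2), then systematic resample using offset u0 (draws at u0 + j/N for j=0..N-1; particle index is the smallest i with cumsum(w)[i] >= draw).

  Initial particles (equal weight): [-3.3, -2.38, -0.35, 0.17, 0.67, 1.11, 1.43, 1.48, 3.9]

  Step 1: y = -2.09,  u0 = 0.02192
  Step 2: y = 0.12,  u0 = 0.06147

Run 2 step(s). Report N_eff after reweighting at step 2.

step 1: w=[0.2710, 0.5480, 0.1221, 0.0422, 0.0117, 0.0031, 0.0010, 0.0009, 0.0000]  mean=-2.2200  Neff=2.5605  idx=[0, 0, 0, 1, 1, 1, 1, 1, 2]
step 2: w=[0.0023, 0.0023, 0.0023, 0.0372, 0.0372, 0.0372, 0.0372, 0.0372, 0.8069]  mean=-0.7485  Neff=1.5198  idx=[4, 7, 8, 8, 8, 8, 8, 8, 8]

N_eff = 1.5198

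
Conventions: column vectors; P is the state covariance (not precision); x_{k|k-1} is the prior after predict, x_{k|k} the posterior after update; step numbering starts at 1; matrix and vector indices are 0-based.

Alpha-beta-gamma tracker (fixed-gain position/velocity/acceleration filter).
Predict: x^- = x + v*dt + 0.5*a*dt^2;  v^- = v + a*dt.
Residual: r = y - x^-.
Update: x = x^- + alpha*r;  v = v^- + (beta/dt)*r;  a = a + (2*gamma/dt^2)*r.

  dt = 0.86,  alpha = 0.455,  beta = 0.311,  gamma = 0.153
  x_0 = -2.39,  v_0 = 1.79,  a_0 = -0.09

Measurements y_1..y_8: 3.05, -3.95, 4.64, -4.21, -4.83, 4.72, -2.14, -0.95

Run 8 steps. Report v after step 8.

step 1: x_pred=-0.8839  r=3.9339  x^+=0.9060  v^+=3.1352  a^+=1.5376
step 2: x_pred=4.1709  r=-8.1209  x^+=0.4759  v^+=1.5208  a^+=-1.8223
step 3: x_pred=1.1099  r=3.5301  x^+=2.7161  v^+=1.2302  a^+=-0.3618
step 4: x_pred=3.6402  r=-7.8502  x^+=0.0684  v^+=-1.9198  a^+=-3.6097
step 5: x_pred=-2.9175  r=-1.9125  x^+=-3.7877  v^+=-5.7158  a^+=-4.4010
step 6: x_pred=-10.3308  r=15.0508  x^+=-3.4827  v^+=-4.0578  a^+=1.8261
step 7: x_pred=-6.2971  r=4.1571  x^+=-4.4056  v^+=-0.9841  a^+=3.5460
step 8: x_pred=-3.9406  r=2.9906  x^+=-2.5799  v^+=3.1470  a^+=4.7834

v_post = 3.1470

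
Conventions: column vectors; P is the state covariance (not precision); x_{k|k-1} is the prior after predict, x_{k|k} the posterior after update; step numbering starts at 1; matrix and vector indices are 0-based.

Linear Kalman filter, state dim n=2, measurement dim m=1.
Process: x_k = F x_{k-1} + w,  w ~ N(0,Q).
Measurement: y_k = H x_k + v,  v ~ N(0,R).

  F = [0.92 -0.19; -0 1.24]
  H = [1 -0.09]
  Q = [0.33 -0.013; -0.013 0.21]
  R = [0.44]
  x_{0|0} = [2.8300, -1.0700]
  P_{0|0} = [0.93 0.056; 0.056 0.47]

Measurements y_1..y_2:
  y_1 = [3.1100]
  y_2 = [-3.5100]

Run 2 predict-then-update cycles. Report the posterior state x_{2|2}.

x_post = [-0.8420, 0.2984]

step 1: x^-=[2.8069, -1.3268]  P^-=[1.1145 -0.0598; -0.0598 0.9327]  S=[1.5729]  K=[0.7120; -0.0914]  nu=[0.1837]  x^+=[2.9377, -1.3436]  P^+=[0.3171 0.0425; 0.0425 0.9195]
step 2: x^-=[2.9580, -1.6661]  P^-=[0.6167 -0.1811; -0.1811 1.6239]  S=[1.1025]  K=[0.5742; -0.2968]  nu=[-6.6179]  x^+=[-0.8420, 0.2984]  P^+=[0.2533 0.0068; 0.0068 1.5267]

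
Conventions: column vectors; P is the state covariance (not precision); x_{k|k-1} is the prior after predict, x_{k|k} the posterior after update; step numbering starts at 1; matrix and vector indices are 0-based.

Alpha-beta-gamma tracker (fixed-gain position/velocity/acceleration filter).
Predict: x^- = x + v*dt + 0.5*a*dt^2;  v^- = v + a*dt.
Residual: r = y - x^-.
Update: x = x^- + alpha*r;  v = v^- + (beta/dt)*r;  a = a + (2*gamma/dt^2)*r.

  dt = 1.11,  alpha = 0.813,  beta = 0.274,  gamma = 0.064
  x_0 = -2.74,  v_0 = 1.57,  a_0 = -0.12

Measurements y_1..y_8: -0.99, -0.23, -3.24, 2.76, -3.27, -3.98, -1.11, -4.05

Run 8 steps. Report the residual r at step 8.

resid = -0.6440

step 1: x_pred=-1.0712  r=0.0812  x^+=-1.0052  v^+=1.4569  a^+=-0.1116
step 2: x_pred=0.5432  r=-0.7732  x^+=-0.0854  v^+=1.1422  a^+=-0.1919
step 3: x_pred=1.0642  r=-4.3042  x^+=-2.4351  v^+=-0.1333  a^+=-0.6390
step 4: x_pred=-2.9768  r=5.7368  x^+=1.6872  v^+=0.5735  a^+=-0.0431
step 5: x_pred=2.2972  r=-5.5672  x^+=-2.2289  v^+=-0.8486  a^+=-0.6214
step 6: x_pred=-3.5537  r=-0.4263  x^+=-3.9003  v^+=-1.6436  a^+=-0.6657
step 7: x_pred=-6.1348  r=5.0248  x^+=-2.0496  v^+=-1.1422  a^+=-0.1437
step 8: x_pred=-3.4060  r=-0.6440  x^+=-3.9296  v^+=-1.4607  a^+=-0.2106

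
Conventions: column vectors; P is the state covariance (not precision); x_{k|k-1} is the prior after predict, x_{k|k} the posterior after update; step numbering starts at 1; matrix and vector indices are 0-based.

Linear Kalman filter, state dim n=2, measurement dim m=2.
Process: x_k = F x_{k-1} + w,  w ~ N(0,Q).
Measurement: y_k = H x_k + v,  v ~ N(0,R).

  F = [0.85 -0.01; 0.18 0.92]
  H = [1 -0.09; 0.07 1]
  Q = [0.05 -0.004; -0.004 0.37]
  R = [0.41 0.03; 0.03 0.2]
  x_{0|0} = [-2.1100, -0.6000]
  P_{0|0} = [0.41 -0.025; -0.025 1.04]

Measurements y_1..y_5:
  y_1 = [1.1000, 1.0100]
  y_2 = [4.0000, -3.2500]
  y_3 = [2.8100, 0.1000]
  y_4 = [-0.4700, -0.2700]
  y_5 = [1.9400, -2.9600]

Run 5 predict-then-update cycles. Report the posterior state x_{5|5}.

step 1: x^-=[-1.7875, -0.9318]  P^-=[0.3468 0.0297; 0.0297 1.2553]  S=[0.7616 -0.0292; -0.0292 1.4611]  K=[0.4536 0.0460; -0.0764 0.8590]  nu=[2.8036, 2.0669]  x^+=[-0.4208, 0.6294]  P^+=[0.1882 0.0096; 0.0096 0.1688]
step 2: x^-=[-0.3640, 0.5033]  P^-=[0.1858 0.0308; 0.0308 0.5222]  S=[0.5945 0.0266; 0.0266 0.7274]  K=[0.3057 0.0490; -0.0596 0.7230]  nu=[4.4093, -3.7278]  x^+=[0.8014, -2.4549]  P^+=[0.1277 0.0100; 0.0100 0.1421]
step 3: x^-=[0.7057, -2.1143]  P^-=[0.1421 0.0221; 0.0221 0.4977]  S=[0.5522 0.0171; 0.0171 0.7015]  K=[0.2526 0.0395; -0.0632 0.7133]  nu=[1.9140, 2.1649]  x^+=[1.2746, -0.6912]  P^+=[0.1055 0.0081; 0.0081 0.1402]
step 4: x^-=[1.0903, -0.4065]  P^-=[0.1261 0.0172; 0.0172 0.4948]  S=[0.5370 0.0113; 0.0113 0.6978]  K=[0.2312 0.0335; -0.0660 0.7118]  nu=[-1.5969, 0.0601]  x^+=[0.7232, -0.2582]  P^+=[0.0964 0.0069; 0.0069 0.1399]
step 5: x^-=[0.6173, -0.1074]  P^-=[0.1196 0.0148; 0.0148 0.4938]  S=[0.5309 0.0087; 0.0087 0.6965]  K=[0.2222 0.0305; -0.0674 0.7113]  nu=[1.3131, -2.8958]  x^+=[0.8205, -2.2558]  P^+=[0.0926 0.0063; 0.0063 0.1398]

x_post = [0.8205, -2.2558]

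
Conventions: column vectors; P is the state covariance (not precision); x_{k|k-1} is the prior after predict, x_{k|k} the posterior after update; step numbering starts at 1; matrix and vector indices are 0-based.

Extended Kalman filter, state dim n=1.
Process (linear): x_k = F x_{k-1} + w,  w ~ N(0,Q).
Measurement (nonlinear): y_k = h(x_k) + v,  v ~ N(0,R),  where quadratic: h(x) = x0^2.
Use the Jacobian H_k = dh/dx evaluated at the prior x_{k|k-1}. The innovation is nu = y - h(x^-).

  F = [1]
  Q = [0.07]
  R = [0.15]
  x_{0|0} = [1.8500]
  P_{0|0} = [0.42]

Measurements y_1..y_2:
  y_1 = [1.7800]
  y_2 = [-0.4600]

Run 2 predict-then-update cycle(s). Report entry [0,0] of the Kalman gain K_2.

K[0,0] = 0.2867

step 1: x^-=[1.8500]  P^-=[0.4900]  H_jac=[3.7000]  S=[6.8581]  K=[0.2644]  nu=[-1.6425]  x^+=[1.4158]  P^+=[0.0107]
step 2: x^-=[1.4158]  P^-=[0.0807]  H_jac=[2.8316]  S=[0.7972]  K=[0.2867]  nu=[-2.4645]  x^+=[0.7092]  P^+=[0.0152]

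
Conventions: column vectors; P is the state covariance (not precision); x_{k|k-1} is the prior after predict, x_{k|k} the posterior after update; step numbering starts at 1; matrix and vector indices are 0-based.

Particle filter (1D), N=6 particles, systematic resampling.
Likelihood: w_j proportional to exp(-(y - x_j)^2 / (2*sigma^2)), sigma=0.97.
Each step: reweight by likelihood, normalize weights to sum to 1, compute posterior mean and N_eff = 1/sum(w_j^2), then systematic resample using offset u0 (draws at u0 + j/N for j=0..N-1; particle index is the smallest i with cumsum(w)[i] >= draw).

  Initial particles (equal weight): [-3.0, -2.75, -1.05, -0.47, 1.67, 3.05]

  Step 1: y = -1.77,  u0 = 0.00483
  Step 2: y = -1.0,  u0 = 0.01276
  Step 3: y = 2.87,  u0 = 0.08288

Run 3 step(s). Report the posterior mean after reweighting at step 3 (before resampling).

post_mean = -0.6435

step 1: w=[0.2019, 0.2709, 0.3426, 0.1838, 0.0008, 0.0000]  mean=-1.7953  Neff=3.7697  idx=[0, 0, 1, 2, 2, 3]
step 2: w=[0.0362, 0.0362, 0.0596, 0.3032, 0.3032, 0.2615]  mean=-1.1410  Neff=3.8697  idx=[0, 3, 3, 4, 4, 5]
step 3: w=[0.0000, 0.0748, 0.0748, 0.0748, 0.0748, 0.7008]  mean=-0.6435  Neff=1.9472  idx=[2, 4, 5, 5, 5, 5]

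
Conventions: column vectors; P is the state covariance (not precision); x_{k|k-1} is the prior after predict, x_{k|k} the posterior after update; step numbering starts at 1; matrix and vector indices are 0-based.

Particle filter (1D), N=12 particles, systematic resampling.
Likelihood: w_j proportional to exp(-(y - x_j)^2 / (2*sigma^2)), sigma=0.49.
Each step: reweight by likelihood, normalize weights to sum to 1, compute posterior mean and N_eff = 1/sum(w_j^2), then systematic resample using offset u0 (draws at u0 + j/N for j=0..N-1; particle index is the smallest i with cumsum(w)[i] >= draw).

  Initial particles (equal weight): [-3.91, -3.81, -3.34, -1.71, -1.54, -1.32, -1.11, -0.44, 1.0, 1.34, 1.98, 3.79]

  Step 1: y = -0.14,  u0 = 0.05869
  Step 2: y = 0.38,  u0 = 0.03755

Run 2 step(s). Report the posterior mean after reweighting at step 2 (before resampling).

post_mean = -0.2020

step 1: w=[0.0000, 0.0000, 0.0000, 0.0052, 0.0150, 0.0489, 0.1253, 0.7369, 0.0593, 0.0093, 0.0001, 0.0000]  mean=-0.4880  Neff=1.7702  idx=[5, 6, 7, 7, 7, 7, 7, 7, 7, 7, 7, 8]
step 2: w=[0.0009, 0.0037, 0.0920, 0.0920, 0.0920, 0.0920, 0.0920, 0.0920, 0.0920, 0.0920, 0.0920, 0.1676]  mean=-0.2020  Neff=9.5930  idx=[2, 3, 4, 5, 5, 6, 7, 8, 9, 10, 11, 11]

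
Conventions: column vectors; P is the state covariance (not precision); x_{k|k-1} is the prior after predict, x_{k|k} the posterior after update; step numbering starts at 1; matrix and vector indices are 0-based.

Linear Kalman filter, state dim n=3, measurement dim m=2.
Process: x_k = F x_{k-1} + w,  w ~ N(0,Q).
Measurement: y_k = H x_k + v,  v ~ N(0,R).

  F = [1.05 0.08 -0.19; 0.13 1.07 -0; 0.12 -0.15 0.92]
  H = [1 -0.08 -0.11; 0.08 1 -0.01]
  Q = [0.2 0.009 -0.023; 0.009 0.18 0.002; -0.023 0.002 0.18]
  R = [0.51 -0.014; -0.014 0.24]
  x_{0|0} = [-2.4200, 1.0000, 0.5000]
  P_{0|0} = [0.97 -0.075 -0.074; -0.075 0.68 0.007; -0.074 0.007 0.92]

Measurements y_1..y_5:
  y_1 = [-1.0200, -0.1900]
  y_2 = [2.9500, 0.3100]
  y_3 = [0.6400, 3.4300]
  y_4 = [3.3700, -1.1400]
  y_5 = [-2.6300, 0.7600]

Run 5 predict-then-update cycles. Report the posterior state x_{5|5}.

x_post = [-0.0603, 0.5707, 0.3221]

step 1: x^-=[-2.5560, 0.7554, 0.0196]  P^-=[1.3237 0.1150 -0.1277; 0.1150 0.9541 -0.1021; -0.1277 -0.1021 0.9724]  S=[1.8595 0.1444; 0.1444 1.2233]  K=[0.7069 0.0981; -0.0347 0.7924; -0.1151 -0.0862]  nu=[1.5986, -0.7407]  x^+=[-1.4987, 0.1130, -0.1006]  P^+=[0.3628 -0.0149 0.0444; -0.0149 0.1917 -0.0133; 0.0444 -0.0133 0.9358]
step 2: x^-=[-1.5455, -0.0740, -0.2893]  P^-=[0.6152 0.0596 -0.1005; 0.0596 0.4015 -0.0325; -0.1005 -0.0325 0.9956]  S=[1.1518 0.0689; 0.0689 0.6559]  K=[0.5329 0.1115; -0.0102 0.6210; -0.1766 -0.0584]  nu=[4.4578, 0.5047]  x^+=[0.8863, 0.1942, -1.1059]  P^+=[0.2718 -0.0023 0.0157; -0.0023 0.1493 -0.0032; 0.0157 -0.0032 0.9560]
step 3: x^-=[1.1563, 0.3230, -0.9402]  P^-=[0.5285 0.0566 -0.1429; 0.0566 0.3549 -0.0193; -0.1429 -0.0193 1.0009]  S=[1.0750 0.0620; 0.0620 0.6081]  K=[0.4955 0.1144; -0.0060 0.5921; -0.2314 -0.0434]  nu=[-0.5939, 3.0051]  x^+=[1.2058, 2.1057, -0.9332]  P^+=[0.2496 0.0004 -0.0136; 0.0004 0.1422 0.0033; -0.0136 0.0033 0.9409]
step 4: x^-=[1.6119, 2.4099, -1.0297]  P^-=[0.5155 0.0554 -0.1703; 0.0554 0.3471 -0.0152; -0.1703 -0.0152 0.9793]  S=[1.0679 0.0604; 0.0604 0.5999]  K=[0.4896 0.1146; -0.0058 0.5868; -0.2570 -0.0385]  nu=[1.8377, -3.6891]  x^+=[2.0890, 0.2345, -1.3598]  P^+=[0.2448 0.0007 -0.0303; 0.0007 0.1409 0.0058; -0.0303 0.0058 0.9066]
step 5: x^-=[2.4706, 0.5225, -1.0355]  P^-=[0.5156 0.0549 -0.1805; 0.0549 0.3457 -0.0146; -0.1805 -0.0146 0.9457]  S=[1.0699 0.0602; 0.0602 0.5984]  K=[0.4899 0.1144; -0.0060 0.5858; -0.2627 -0.0379]  nu=[-5.1727, 0.0295]  x^+=[-0.0603, 0.5707, 0.3221]  P^+=[0.2442 0.0007 -0.0372; 0.0007 0.1407 0.0063; -0.0372 0.0063 0.8699]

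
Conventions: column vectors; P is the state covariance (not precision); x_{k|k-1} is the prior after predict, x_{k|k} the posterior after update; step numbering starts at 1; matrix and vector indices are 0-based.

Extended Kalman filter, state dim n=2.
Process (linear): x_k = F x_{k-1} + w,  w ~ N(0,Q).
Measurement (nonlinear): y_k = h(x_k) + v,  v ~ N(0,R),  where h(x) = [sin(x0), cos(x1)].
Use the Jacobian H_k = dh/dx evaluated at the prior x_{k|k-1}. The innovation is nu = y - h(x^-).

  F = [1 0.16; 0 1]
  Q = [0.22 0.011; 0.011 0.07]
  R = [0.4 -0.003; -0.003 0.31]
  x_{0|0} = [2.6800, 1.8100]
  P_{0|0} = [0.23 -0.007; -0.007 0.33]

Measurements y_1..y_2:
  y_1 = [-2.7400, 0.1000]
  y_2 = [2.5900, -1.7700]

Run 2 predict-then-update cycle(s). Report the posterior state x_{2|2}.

x_post = [5.1669, 2.4428]

step 1: x^-=[2.9696, 1.8100]  P^-=[0.4562 0.0568; 0.0568 0.4000]  H_jac=[-0.9852 0.0000; 0.0000 -0.9715]  S=[0.8428 0.0514; 0.0514 0.6875]  K=[-0.5308 -0.0406; -0.0321 -0.5628]  nu=[-2.9111, 0.3369]  x^+=[4.5012, 1.7138]  P^+=[0.2154 0.0113; 0.0113 0.1795]
step 2: x^-=[4.7754, 1.7138]  P^-=[0.4436 0.0510; 0.0510 0.2495]  H_jac=[0.0630 0.0000; 0.0000 -0.9898]  S=[0.4018 -0.0062; -0.0062 0.5544]  K=[0.0681 -0.0904; 0.0011 -0.4454]  nu=[3.5880, -1.6275]  x^+=[5.1669, 2.4428]  P^+=[0.4371 0.0285; 0.0285 0.1395]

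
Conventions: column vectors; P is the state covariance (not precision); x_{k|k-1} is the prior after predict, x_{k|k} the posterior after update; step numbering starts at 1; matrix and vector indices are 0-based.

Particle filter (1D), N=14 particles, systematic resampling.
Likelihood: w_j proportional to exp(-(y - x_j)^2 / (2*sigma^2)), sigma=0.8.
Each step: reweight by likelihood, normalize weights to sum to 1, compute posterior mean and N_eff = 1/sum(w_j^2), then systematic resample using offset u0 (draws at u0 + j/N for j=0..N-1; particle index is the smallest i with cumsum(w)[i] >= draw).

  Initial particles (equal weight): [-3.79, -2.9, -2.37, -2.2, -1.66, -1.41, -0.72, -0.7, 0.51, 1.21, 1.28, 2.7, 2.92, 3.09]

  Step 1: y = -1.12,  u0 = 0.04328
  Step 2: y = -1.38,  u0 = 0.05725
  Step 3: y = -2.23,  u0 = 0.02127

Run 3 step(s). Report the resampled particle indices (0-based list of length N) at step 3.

resampled_idx = [0, 0, 1, 1, 2, 3, 3, 4, 5, 6, 7, 8, 8, 11]

step 1: w=[0.0009, 0.0190, 0.0667, 0.0909, 0.1801, 0.2117, 0.1996, 0.1970, 0.0284, 0.0033, 0.0025, 0.0000, 0.0000, 0.0000]  mean=-1.2739  Neff=5.8898  idx=[2, 3, 4, 4, 4, 5, 5, 5, 6, 6, 6, 7, 7, 8]
step 2: w=[0.0444, 0.0565, 0.0899, 0.0899, 0.0899, 0.0955, 0.0955, 0.0955, 0.0680, 0.0680, 0.0680, 0.0666, 0.0666, 0.0059]  mean=-1.3182  Neff=12.5758  idx=[1, 2, 3, 3, 4, 5, 6, 6, 7, 8, 9, 10, 11, 12]
step 3: w=[0.1370, 0.1064, 0.1064, 0.1064, 0.1064, 0.0811, 0.0811, 0.0811, 0.0811, 0.0231, 0.0231, 0.0231, 0.0220, 0.0220]  mean=-1.5455  Neff=10.7674  idx=[0, 0, 1, 1, 2, 3, 3, 4, 5, 6, 7, 8, 8, 11]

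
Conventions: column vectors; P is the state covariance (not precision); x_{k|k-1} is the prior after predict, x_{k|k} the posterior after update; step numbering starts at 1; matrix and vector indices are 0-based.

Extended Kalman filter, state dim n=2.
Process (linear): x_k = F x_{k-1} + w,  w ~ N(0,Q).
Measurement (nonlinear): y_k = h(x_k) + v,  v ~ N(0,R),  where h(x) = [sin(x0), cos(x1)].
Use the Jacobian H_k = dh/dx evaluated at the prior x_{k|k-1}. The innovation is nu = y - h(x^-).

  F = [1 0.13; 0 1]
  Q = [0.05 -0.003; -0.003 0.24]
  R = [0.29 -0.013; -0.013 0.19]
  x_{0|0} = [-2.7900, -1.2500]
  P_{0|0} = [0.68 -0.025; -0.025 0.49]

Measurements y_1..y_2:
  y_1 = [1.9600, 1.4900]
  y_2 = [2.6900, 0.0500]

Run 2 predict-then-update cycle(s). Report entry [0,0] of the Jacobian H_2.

H_jac[0,0] = -0.1727

step 1: x^-=[-2.9525, -1.2500]  P^-=[0.7318 0.0357; 0.0357 0.7300]  H_jac=[-0.9822 0.0000; 0.0000 0.9490]  S=[0.9959 -0.0463; -0.0463 0.8474]  K=[-0.7217 0.0006; 0.0028 0.8176]  nu=[2.1480, 1.1747]  x^+=[-4.5019, -0.2835]  P^+=[0.2131 0.0100; 0.0100 0.1637]
step 2: x^-=[-4.5388, -0.2835]  P^-=[0.2685 0.0283; 0.0283 0.4037]  H_jac=[-0.1727 0.0000; 0.0000 0.2798]  S=[0.2980 -0.0144; -0.0144 0.2216]  K=[-0.1544 0.0257; 0.0082 0.5102]  nu=[1.7050, -0.9101]  x^+=[-4.8254, -0.7338]  P^+=[0.2611 0.0246; 0.0246 0.3461]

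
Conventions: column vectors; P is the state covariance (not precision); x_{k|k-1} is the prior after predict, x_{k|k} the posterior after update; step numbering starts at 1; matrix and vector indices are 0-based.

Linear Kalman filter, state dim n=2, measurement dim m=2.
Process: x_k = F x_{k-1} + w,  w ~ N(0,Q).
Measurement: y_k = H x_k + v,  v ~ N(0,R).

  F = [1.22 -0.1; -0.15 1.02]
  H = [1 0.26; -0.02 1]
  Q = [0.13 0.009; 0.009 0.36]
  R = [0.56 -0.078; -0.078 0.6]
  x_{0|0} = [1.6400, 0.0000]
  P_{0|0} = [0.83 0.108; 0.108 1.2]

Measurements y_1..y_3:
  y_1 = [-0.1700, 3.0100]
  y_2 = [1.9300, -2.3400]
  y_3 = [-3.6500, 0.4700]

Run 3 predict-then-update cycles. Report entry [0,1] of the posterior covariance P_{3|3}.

step 1: x^-=[2.0008, -0.2460]  P^-=[1.3510 -0.1293; -0.1293 1.5941]  S=[1.9516 0.1808; 0.1808 2.1998]  K=[0.6869 -0.1275; 0.0795 0.7193]  nu=[-2.1068, 3.2960]  x^+=[0.1334, 1.9574]  P^+=[0.4262 -0.1216; -0.1216 0.4229]
step 2: x^-=[-0.0330, 1.9765]  P^-=[0.7982 -0.2652; -0.2652 0.8468]  S=[1.2776 -0.1376; -0.1376 1.4577]  K=[0.5557 -0.1404; 0.0280 0.5872]  nu=[1.4491, -4.3172]  x^+=[1.3785, -0.5179]  P^+=[0.3535 -0.1205; -0.1205 0.3477]
step 3: x^-=[1.7336, -0.7351]  P^-=[0.6890 -0.2430; -0.2430 0.7666]  S=[1.1745 -0.1342; -0.1342 1.3766]  K=[0.5173 -0.1361; 0.0272 0.5631]  nu=[-5.1925, 1.2397]  x^+=[-1.1213, -0.1781]  P^+=[0.3303 -0.1154; -0.1154 0.3334]

P_post[0,1] = -0.1154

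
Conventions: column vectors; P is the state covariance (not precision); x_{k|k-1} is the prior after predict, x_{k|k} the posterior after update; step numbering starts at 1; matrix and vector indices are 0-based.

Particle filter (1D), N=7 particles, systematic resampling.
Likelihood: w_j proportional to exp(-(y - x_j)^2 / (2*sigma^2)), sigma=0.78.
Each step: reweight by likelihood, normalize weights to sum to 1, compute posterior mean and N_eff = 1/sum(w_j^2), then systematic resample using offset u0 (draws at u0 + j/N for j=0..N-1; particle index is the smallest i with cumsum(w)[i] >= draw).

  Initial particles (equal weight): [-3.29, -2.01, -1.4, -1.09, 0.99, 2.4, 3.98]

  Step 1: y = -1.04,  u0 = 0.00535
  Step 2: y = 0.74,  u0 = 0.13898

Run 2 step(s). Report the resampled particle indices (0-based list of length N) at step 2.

resampled_idx = [3, 4, 4, 5, 5, 6, 6]

step 1: w=[0.0065, 0.1917, 0.3733, 0.4144, 0.0140, 0.0000, 0.0000]  mean=-1.3670  Neff=2.8725  idx=[0, 1, 2, 2, 3, 3, 3]
step 2: w=[0.0000, 0.0083, 0.0968, 0.0968, 0.2660, 0.2660, 0.2660]  mean=-1.1577  Neff=4.3265  idx=[3, 4, 4, 5, 5, 6, 6]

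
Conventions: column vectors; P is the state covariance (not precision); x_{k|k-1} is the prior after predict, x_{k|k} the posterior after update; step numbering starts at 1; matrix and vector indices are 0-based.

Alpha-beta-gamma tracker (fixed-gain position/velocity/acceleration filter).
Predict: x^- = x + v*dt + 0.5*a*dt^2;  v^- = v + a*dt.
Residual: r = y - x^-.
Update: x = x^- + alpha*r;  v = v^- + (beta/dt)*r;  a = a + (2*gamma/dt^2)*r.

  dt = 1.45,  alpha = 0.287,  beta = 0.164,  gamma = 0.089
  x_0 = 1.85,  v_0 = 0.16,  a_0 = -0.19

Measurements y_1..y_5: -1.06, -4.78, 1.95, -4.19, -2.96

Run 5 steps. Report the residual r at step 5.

resid = 5.9986

step 1: x_pred=1.8823  r=-2.9423  x^+=1.0378  v^+=-0.4483  a^+=-0.4391
step 2: x_pred=-0.0738  r=-4.7062  x^+=-1.4245  v^+=-1.6173  a^+=-0.8375
step 3: x_pred=-4.6499  r=6.5999  x^+=-2.7558  v^+=-2.0852  a^+=-0.2788
step 4: x_pred=-6.0724  r=1.8824  x^+=-5.5321  v^+=-2.2765  a^+=-0.1194
step 5: x_pred=-8.9586  r=5.9986  x^+=-7.2370  v^+=-1.7712  a^+=0.3884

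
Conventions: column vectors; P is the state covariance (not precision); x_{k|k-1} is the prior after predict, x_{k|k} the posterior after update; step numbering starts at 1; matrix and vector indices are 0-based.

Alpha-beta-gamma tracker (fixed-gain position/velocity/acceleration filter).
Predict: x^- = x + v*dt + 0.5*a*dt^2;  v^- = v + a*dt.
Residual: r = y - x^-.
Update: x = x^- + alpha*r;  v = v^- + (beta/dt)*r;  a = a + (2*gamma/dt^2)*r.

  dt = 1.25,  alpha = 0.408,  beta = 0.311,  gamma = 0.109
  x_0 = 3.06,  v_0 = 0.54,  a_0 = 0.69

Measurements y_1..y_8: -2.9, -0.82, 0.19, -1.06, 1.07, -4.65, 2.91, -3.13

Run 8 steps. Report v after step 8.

v_post = 1.2868

step 1: x_pred=4.2741  r=-7.1741  x^+=1.3470  v^+=-0.3824  a^+=-0.3109
step 2: x_pred=0.6261  r=-1.4461  x^+=0.0361  v^+=-1.1309  a^+=-0.5127
step 3: x_pred=-1.7780  r=1.9680  x^+=-0.9751  v^+=-1.2821  a^+=-0.2381
step 4: x_pred=-2.7637  r=1.7037  x^+=-2.0686  v^+=-1.1558  a^+=-0.0004
step 5: x_pred=-3.5137  r=4.5837  x^+=-1.6436  v^+=-0.0159  a^+=0.6391
step 6: x_pred=-1.1642  r=-3.4858  x^+=-2.5864  v^+=-0.0843  a^+=0.1528
step 7: x_pred=-2.5725  r=5.4825  x^+=-0.3356  v^+=1.4707  a^+=0.9177
step 8: x_pred=2.2196  r=-5.3496  x^+=0.0370  v^+=1.2868  a^+=0.1713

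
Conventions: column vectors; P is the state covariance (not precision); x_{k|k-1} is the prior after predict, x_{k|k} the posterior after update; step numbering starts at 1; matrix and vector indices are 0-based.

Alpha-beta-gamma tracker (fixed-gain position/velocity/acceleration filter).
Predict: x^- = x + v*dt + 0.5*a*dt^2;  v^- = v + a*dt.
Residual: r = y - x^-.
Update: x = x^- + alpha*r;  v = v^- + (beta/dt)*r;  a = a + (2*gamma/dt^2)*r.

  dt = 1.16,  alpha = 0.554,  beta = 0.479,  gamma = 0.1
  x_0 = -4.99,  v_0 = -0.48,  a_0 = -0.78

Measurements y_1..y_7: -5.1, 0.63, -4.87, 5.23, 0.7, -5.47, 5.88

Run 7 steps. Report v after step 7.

step 1: x_pred=-6.0716  r=0.9716  x^+=-5.5333  v^+=-0.9836  a^+=-0.6356
step 2: x_pred=-7.1019  r=7.7319  x^+=-2.8184  v^+=1.4719  a^+=0.5136
step 3: x_pred=-0.7655  r=-4.1045  x^+=-3.0394  v^+=0.3728  a^+=-0.0964
step 4: x_pred=-2.6718  r=7.9018  x^+=1.7058  v^+=3.5238  a^+=1.0780
step 5: x_pred=6.5187  r=-5.8187  x^+=3.2952  v^+=2.3716  a^+=0.2132
step 6: x_pred=6.1897  r=-11.6597  x^+=-0.2698  v^+=-2.1957  a^+=-1.5198
step 7: x_pred=-3.8394  r=9.7194  x^+=1.5452  v^+=0.0547  a^+=-0.0752

v_post = 0.0547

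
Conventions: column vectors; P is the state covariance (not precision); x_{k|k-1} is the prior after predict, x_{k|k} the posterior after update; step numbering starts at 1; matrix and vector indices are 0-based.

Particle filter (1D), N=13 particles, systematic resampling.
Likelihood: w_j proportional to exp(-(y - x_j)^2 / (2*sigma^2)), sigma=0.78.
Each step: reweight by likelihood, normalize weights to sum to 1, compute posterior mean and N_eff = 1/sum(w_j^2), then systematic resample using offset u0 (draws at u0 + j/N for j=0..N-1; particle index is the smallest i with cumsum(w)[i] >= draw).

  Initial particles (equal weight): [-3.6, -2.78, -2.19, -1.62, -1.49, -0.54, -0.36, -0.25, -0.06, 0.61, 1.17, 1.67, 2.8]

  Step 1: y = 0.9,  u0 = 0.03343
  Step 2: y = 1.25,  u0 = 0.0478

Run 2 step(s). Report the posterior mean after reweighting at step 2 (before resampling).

post_mean = 0.9785

step 1: w=[0.0000, 0.0000, 0.0001, 0.0014, 0.0024, 0.0477, 0.0711, 0.0884, 0.1229, 0.2446, 0.2469, 0.1610, 0.0135]  mean=0.6578  Neff=5.6451  idx=[5, 6, 7, 8, 9, 9, 9, 9, 10, 10, 10, 11, 11]
step 2: w=[0.0088, 0.0146, 0.0193, 0.0299, 0.0875, 0.0875, 0.0875, 0.0875, 0.1219, 0.1219, 0.1219, 0.1060, 0.1060]  mean=0.9785  Neff=10.0827  idx=[3, 4, 5, 6, 7, 8, 8, 9, 9, 10, 11, 11, 12]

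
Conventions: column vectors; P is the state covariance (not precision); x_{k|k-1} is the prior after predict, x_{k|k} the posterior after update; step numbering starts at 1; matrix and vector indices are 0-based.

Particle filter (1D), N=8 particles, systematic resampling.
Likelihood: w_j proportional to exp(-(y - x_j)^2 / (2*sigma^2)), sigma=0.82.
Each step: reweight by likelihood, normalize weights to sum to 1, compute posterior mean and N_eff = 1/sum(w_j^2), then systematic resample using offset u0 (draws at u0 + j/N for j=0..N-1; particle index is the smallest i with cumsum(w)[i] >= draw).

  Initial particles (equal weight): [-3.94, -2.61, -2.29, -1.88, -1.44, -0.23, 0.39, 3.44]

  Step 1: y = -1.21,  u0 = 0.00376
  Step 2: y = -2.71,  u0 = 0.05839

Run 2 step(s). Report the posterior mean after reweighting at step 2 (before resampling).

post_mean = -2.0481

step 1: w=[0.0013, 0.0783, 0.1413, 0.2409, 0.3234, 0.1647, 0.0501, 0.0000]  mean=-1.4700  Neff=4.5801  idx=[1, 2, 3, 3, 4, 4, 4, 5]
step 2: w=[0.2492, 0.2202, 0.1504, 0.1504, 0.0757, 0.0757, 0.0757, 0.0026]  mean=-2.0481  Neff=5.7776  idx=[0, 0, 1, 1, 2, 3, 4, 6]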